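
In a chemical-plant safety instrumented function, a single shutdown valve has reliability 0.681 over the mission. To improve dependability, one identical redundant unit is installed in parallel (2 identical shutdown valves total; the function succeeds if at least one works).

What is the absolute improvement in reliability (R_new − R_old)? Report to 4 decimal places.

0.2172

R_before = 0.681
R_after = 1 − (1 − 0.681)^2 = 0.8982
ΔR = 0.8982 − 0.681 = 0.2172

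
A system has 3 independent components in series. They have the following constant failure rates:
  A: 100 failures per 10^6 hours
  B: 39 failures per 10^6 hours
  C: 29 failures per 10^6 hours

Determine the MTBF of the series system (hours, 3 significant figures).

5950

Series of exponential components: λ_sys = Σ λ_i
λ_sys = 0.00010 + 0.000039 + 0.000029 = 1.6800e-04 /h
MTBF = 1 / λ_sys = 5950 h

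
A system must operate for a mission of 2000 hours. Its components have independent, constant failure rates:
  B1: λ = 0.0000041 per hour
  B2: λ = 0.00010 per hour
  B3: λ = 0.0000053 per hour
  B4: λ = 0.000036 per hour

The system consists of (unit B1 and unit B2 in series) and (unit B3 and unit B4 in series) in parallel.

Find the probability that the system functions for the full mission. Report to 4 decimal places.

R(B1) = exp(−0.0000041 × 2000) = 0.991834
R(B2) = exp(−0.00010 × 2000) = 0.818731
R(B3) = exp(−0.0000053 × 2000) = 0.989456
R(B4) = exp(−0.000036 × 2000) = 0.930531
Series (B1 and B2): 0.991834 × 0.818731 = 0.812045
Series (B3 and B4): 0.989456 × 0.930531 = 0.920719
Parallel ([0.812045] and [0.920719]): 1 − (1 − 0.812045)(1 − 0.920719) = 0.9851

0.9851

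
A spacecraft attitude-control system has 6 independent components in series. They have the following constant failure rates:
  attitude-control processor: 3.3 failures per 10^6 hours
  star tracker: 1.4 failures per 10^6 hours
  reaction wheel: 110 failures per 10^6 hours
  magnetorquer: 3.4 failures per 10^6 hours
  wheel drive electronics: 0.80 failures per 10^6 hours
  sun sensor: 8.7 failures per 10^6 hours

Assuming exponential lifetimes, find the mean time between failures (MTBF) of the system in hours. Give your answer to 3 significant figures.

7840

Series of exponential components: λ_sys = Σ λ_i
λ_sys = 0.0000033 + 0.0000014 + 0.00011 + 0.0000034 + 0.00000080 + 0.0000087 = 1.2760e-04 /h
MTBF = 1 / λ_sys = 7840 h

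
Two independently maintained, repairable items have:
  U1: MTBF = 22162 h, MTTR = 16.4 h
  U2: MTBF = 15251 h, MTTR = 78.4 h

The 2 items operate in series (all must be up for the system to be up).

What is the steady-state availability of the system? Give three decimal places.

A(U1) = MTBF/(MTBF+MTTR) = 22162/(22162+16.4) = 0.999261
A(U2) = MTBF/(MTBF+MTTR) = 15251/(15251+78.4) = 0.994886
Series availability: 0.999261 × 0.994886 = 0.994

0.994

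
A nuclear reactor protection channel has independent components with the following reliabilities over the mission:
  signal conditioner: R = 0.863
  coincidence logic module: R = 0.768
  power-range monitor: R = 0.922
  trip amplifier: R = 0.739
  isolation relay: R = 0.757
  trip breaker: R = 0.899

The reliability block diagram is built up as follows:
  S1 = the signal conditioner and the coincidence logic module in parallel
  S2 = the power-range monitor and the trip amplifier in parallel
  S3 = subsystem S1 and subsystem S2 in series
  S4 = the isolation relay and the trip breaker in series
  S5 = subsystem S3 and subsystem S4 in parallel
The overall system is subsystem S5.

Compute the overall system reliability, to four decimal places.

Parallel (signal conditioner and coincidence logic module): 1 − (1 − 0.863000)(1 − 0.768000) = 0.968216
Parallel (power-range monitor and trip amplifier): 1 − (1 − 0.922000)(1 − 0.739000) = 0.979642
Series ([0.968216] and [0.979642]): 0.968216 × 0.979642 = 0.948505
Series (isolation relay and trip breaker): 0.757000 × 0.899000 = 0.680543
Parallel ([0.948505] and [0.680543]): 1 − (1 − 0.948505)(1 − 0.680543) = 0.9835

0.9835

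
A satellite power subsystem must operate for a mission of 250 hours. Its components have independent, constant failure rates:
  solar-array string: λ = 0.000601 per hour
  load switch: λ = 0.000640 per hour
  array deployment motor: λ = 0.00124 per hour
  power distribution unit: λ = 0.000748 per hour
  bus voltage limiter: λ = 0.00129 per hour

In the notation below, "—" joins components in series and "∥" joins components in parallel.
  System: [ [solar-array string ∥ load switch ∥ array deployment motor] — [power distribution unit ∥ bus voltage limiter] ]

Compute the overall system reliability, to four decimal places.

R(solar-array string) = exp(−0.000601 × 250) = 0.860493
R(load switch) = exp(−0.000640 × 250) = 0.852144
R(array deployment motor) = exp(−0.00124 × 250) = 0.733447
R(power distribution unit) = exp(−0.000748 × 250) = 0.829444
R(bus voltage limiter) = exp(−0.00129 × 250) = 0.724336
Parallel (solar-array string, load switch, and array deployment motor): 1 − (1 − 0.860493)(1 − 0.852144)(1 − 0.733447) = 0.994502
Parallel (power distribution unit and bus voltage limiter): 1 − (1 − 0.829444)(1 − 0.724336) = 0.952984
Series ([0.994502] and [0.952984]): 0.994502 × 0.952984 = 0.9477

0.9477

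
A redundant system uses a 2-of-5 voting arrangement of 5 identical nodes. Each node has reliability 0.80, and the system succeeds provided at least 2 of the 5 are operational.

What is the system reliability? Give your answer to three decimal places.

0.993

R = Σ_{i=2}^{5} C(5,i) p^i (1−p)^{5−i} with p = 0.80
C(5,2)·0.80^2·0.20^3 = 0.05120
C(5,3)·0.80^3·0.20^2 = 0.20480
C(5,4)·0.80^4·0.20^1 = 0.40960
C(5,5)·0.80^5·0.20^0 = 0.32768
Sum = 0.993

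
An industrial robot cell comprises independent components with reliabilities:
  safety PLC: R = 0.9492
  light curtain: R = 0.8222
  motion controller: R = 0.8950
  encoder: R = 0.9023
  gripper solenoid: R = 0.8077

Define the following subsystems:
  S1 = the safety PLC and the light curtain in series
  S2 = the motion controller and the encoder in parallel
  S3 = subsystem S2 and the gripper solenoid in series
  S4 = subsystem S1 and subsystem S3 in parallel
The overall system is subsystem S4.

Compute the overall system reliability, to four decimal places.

0.9560

Series (safety PLC and light curtain): 0.949200 × 0.822200 = 0.780432
Parallel (motion controller and encoder): 1 − (1 − 0.895000)(1 − 0.902300) = 0.989742
Series ([0.989742] and gripper solenoid): 0.989742 × 0.807700 = 0.799415
Parallel ([0.780432] and [0.799415]): 1 − (1 − 0.780432)(1 − 0.799415) = 0.9560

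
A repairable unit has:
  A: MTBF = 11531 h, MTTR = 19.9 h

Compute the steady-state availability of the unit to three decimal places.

0.998

A(A) = MTBF/(MTBF+MTTR) = 11531/(11531+19.9) = 0.998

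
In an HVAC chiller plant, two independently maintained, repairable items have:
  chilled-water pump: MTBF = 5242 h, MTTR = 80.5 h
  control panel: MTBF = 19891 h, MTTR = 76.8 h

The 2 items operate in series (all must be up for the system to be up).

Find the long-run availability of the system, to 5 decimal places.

A(chilled-water pump) = MTBF/(MTBF+MTTR) = 5242/(5242+80.5) = 0.984876
A(control panel) = MTBF/(MTBF+MTTR) = 19891/(19891+76.8) = 0.996154
Series availability: 0.984876 × 0.996154 = 0.98109

0.98109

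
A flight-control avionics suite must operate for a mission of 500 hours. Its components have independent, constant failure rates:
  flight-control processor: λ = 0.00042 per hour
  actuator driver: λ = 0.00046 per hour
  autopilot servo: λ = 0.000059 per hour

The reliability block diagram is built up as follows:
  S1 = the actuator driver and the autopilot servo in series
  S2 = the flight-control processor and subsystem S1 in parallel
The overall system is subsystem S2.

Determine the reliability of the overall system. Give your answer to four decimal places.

R(flight-control processor) = exp(−0.00042 × 500) = 0.810584
R(actuator driver) = exp(−0.00046 × 500) = 0.794534
R(autopilot servo) = exp(−0.000059 × 500) = 0.970931
Series (actuator driver and autopilot servo): 0.794534 × 0.970931 = 0.771438
Parallel (flight-control processor and [0.771438]): 1 − (1 − 0.810584)(1 − 0.771438) = 0.9567

0.9567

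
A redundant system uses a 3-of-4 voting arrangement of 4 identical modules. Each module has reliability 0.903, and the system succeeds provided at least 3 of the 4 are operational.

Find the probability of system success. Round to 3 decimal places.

0.951

R = Σ_{i=3}^{4} C(4,i) p^i (1−p)^{4−i} with p = 0.903
C(4,3)·0.903^3·0.097^1 = 0.28569
C(4,4)·0.903^4·0.097^0 = 0.66489
Sum = 0.951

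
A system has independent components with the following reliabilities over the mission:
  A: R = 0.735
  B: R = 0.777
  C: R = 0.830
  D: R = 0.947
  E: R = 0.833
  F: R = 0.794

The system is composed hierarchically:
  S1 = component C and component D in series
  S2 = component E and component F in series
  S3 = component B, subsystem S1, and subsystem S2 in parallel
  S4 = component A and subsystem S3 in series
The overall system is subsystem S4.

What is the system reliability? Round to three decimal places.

0.723

Series (C and D): 0.83000 × 0.94700 = 0.78601
Series (E and F): 0.83300 × 0.79400 = 0.66140
Parallel (B, [0.78601], and [0.66140]): 1 − (1 − 0.77700)(1 − 0.78601)(1 − 0.66140) = 0.98384
Series (A and [0.98384]): 0.73500 × 0.98384 = 0.723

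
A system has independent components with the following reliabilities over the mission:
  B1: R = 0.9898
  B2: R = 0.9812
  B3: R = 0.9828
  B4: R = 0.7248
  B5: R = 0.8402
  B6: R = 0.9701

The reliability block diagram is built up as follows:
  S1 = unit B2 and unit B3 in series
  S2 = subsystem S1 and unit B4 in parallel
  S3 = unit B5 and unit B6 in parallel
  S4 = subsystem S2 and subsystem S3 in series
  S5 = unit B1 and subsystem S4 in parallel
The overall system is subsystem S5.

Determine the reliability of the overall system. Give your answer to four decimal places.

Series (B2 and B3): 0.981200 × 0.982800 = 0.964323
Parallel ([0.964323] and B4): 1 − (1 − 0.964323)(1 − 0.724800) = 0.990182
Parallel (B5 and B6): 1 − (1 − 0.840200)(1 − 0.970100) = 0.995222
Series ([0.990182] and [0.995222]): 0.990182 × 0.995222 = 0.985451
Parallel (B1 and [0.985451]): 1 − (1 − 0.989800)(1 − 0.985451) = 0.9999

0.9999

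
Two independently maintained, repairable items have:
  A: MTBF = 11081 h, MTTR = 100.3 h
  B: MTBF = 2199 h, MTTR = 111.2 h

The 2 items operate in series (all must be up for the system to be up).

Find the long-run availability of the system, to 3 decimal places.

A(A) = MTBF/(MTBF+MTTR) = 11081/(11081+100.3) = 0.991030
A(B) = MTBF/(MTBF+MTTR) = 2199/(2199+111.2) = 0.951866
Series availability: 0.991030 × 0.951866 = 0.943

0.943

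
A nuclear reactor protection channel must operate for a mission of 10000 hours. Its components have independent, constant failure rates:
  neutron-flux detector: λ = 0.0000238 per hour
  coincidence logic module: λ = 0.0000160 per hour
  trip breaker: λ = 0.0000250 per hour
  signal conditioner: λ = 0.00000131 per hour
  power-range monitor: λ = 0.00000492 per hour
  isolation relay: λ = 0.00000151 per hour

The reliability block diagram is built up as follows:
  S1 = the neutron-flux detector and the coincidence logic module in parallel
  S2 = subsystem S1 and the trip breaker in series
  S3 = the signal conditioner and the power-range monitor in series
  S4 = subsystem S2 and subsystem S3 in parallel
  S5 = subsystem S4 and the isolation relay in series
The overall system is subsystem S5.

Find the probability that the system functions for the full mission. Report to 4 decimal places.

0.9704

R(neutron-flux detector) = exp(−0.0000238 × 10000) = 0.788203
R(coincidence logic module) = exp(−0.0000160 × 10000) = 0.852144
R(trip breaker) = exp(−0.0000250 × 10000) = 0.778801
R(signal conditioner) = exp(−0.00000131 × 10000) = 0.986985
R(power-range monitor) = exp(−0.00000492 × 10000) = 0.951991
R(isolation relay) = exp(−0.00000151 × 10000) = 0.985013
Parallel (neutron-flux detector and coincidence logic module): 1 − (1 − 0.788203)(1 − 0.852144) = 0.968685
Series ([0.968685] and trip breaker): 0.968685 × 0.778801 = 0.754413
Series (signal conditioner and power-range monitor): 0.986985 × 0.951991 = 0.939601
Parallel ([0.754413] and [0.939601]): 1 − (1 − 0.754413)(1 − 0.939601) = 0.985167
Series ([0.985167] and isolation relay): 0.985167 × 0.985013 = 0.9704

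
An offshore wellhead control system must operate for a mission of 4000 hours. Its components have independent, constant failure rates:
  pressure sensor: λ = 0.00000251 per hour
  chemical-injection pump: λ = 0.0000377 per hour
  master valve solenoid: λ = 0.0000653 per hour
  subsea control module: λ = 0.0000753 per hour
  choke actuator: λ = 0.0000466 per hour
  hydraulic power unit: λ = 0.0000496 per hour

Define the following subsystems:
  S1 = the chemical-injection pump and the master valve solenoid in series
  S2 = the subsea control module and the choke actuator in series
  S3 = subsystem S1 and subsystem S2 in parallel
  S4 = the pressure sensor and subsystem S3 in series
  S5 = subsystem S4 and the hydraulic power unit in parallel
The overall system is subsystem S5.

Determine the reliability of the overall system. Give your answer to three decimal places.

0.975

R(pressure sensor) = exp(−0.00000251 × 4000) = 0.99001
R(chemical-injection pump) = exp(−0.0000377 × 4000) = 0.86002
R(master valve solenoid) = exp(−0.0000653 × 4000) = 0.77013
R(subsea control module) = exp(−0.0000753 × 4000) = 0.73993
R(choke actuator) = exp(−0.0000466 × 4000) = 0.82994
R(hydraulic power unit) = exp(−0.0000496 × 4000) = 0.82004
Series (chemical-injection pump and master valve solenoid): 0.86002 × 0.77013 = 0.66233
Series (subsea control module and choke actuator): 0.73993 × 0.82994 = 0.61410
Parallel ([0.66233] and [0.61410]): 1 − (1 − 0.66233)(1 − 0.61410) = 0.86969
Series (pressure sensor and [0.86969]): 0.99001 × 0.86969 = 0.86100
Parallel ([0.86100] and hydraulic power unit): 1 − (1 − 0.86100)(1 − 0.82004) = 0.975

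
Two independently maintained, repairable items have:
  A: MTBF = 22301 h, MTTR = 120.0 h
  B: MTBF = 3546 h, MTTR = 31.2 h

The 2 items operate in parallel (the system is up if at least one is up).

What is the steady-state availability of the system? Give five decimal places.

A(A) = MTBF/(MTBF+MTTR) = 22301/(22301+120.0) = 0.994648
A(B) = MTBF/(MTBF+MTTR) = 3546/(3546+31.2) = 0.991278
Parallel availability: 1 − (1 − 0.994648)(1 − 0.991278) = 0.99995

0.99995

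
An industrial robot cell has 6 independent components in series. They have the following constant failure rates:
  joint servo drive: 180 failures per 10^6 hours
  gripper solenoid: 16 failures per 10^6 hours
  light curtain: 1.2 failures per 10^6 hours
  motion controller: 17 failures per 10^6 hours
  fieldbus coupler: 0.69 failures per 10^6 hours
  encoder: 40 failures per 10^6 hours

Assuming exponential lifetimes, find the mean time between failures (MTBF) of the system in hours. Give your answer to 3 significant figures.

3920

Series of exponential components: λ_sys = Σ λ_i
λ_sys = 0.00018 + 0.000016 + 0.0000012 + 0.000017 + 0.00000069 + 0.000040 = 2.5489e-04 /h
MTBF = 1 / λ_sys = 3920 h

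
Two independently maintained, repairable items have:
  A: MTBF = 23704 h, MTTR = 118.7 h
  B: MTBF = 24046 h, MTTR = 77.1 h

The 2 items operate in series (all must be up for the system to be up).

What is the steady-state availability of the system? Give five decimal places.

0.99184

A(A) = MTBF/(MTBF+MTTR) = 23704/(23704+118.7) = 0.995017
A(B) = MTBF/(MTBF+MTTR) = 24046/(24046+77.1) = 0.996804
Series availability: 0.995017 × 0.996804 = 0.99184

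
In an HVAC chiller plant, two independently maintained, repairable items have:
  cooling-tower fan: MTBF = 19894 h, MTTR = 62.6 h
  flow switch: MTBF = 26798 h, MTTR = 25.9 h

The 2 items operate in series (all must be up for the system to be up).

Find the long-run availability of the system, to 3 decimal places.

0.996

A(cooling-tower fan) = MTBF/(MTBF+MTTR) = 19894/(19894+62.6) = 0.996863
A(flow switch) = MTBF/(MTBF+MTTR) = 26798/(26798+25.9) = 0.999034
Series availability: 0.996863 × 0.999034 = 0.996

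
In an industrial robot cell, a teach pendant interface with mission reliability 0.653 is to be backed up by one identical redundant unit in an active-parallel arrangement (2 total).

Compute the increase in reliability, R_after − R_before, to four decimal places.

0.2266

R_before = 0.653
R_after = 1 − (1 − 0.653)^2 = 0.8796
ΔR = 0.8796 − 0.653 = 0.2266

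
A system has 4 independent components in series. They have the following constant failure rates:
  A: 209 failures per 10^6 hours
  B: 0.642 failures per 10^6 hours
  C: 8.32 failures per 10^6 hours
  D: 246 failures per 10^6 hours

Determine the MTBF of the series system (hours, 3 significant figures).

2160

Series of exponential components: λ_sys = Σ λ_i
λ_sys = 0.000209 + 0.000000642 + 0.00000832 + 0.000246 = 4.6396e-04 /h
MTBF = 1 / λ_sys = 2160 h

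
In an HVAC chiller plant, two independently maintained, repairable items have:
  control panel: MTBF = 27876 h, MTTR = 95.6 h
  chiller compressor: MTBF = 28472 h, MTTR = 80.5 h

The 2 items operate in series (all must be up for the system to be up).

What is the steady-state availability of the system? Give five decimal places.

A(control panel) = MTBF/(MTBF+MTTR) = 27876/(27876+95.6) = 0.996582
A(chiller compressor) = MTBF/(MTBF+MTTR) = 28472/(28472+80.5) = 0.997181
Series availability: 0.996582 × 0.997181 = 0.99377

0.99377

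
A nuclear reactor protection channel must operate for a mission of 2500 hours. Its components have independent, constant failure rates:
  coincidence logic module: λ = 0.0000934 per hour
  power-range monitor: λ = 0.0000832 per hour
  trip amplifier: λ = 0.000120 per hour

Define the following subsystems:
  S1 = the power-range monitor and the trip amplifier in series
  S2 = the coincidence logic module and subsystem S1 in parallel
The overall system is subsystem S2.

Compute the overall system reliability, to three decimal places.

R(coincidence logic module) = exp(−0.0000934 × 2500) = 0.79176
R(power-range monitor) = exp(−0.0000832 × 2500) = 0.81221
R(trip amplifier) = exp(−0.000120 × 2500) = 0.74082
Series (power-range monitor and trip amplifier): 0.81221 × 0.74082 = 0.60170
Parallel (coincidence logic module and [0.60170]): 1 − (1 − 0.79176)(1 − 0.60170) = 0.917

0.917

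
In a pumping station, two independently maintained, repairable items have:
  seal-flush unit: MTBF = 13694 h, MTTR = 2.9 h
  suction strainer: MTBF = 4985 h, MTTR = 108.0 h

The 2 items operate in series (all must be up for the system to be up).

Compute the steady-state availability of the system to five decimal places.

0.97859

A(seal-flush unit) = MTBF/(MTBF+MTTR) = 13694/(13694+2.9) = 0.999788
A(suction strainer) = MTBF/(MTBF+MTTR) = 4985/(4985+108.0) = 0.978794
Series availability: 0.999788 × 0.978794 = 0.97859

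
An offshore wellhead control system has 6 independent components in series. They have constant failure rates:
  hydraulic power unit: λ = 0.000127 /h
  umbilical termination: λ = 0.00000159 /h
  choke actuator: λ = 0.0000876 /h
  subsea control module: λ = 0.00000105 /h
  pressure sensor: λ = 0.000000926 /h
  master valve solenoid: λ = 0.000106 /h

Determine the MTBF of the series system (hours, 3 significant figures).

3080

Series of exponential components: λ_sys = Σ λ_i
λ_sys = 0.000127 + 0.00000159 + 0.0000876 + 0.00000105 + 0.000000926 + 0.000106 = 3.2417e-04 /h
MTBF = 1 / λ_sys = 3080 h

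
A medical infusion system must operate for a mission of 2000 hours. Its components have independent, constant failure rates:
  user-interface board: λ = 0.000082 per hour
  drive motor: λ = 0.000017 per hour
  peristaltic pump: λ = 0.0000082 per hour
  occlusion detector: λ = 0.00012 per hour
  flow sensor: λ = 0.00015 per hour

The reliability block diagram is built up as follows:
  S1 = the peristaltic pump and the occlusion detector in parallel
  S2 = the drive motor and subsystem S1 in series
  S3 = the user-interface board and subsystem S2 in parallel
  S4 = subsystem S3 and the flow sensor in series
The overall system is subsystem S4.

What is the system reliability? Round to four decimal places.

0.7367

R(user-interface board) = exp(−0.000082 × 2000) = 0.848742
R(drive motor) = exp(−0.000017 × 2000) = 0.966572
R(peristaltic pump) = exp(−0.0000082 × 2000) = 0.983734
R(occlusion detector) = exp(−0.00012 × 2000) = 0.786628
R(flow sensor) = exp(−0.00015 × 2000) = 0.740818
Parallel (peristaltic pump and occlusion detector): 1 − (1 − 0.983734)(1 − 0.786628) = 0.996529
Series (drive motor and [0.996529]): 0.966572 × 0.996529 = 0.963217
Parallel (user-interface board and [0.963217]): 1 − (1 − 0.848742)(1 − 0.963217) = 0.994436
Series ([0.994436] and flow sensor): 0.994436 × 0.740818 = 0.7367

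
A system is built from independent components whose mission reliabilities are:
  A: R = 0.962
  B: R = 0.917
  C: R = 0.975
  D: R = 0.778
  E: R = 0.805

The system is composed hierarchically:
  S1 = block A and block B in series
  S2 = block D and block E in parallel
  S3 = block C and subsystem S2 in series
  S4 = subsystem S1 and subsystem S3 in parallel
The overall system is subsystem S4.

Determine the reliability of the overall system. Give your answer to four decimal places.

Series (A and B): 0.962000 × 0.917000 = 0.882154
Parallel (D and E): 1 − (1 − 0.778000)(1 − 0.805000) = 0.956710
Series (C and [0.956710]): 0.975000 × 0.956710 = 0.932792
Parallel ([0.882154] and [0.932792]): 1 − (1 − 0.882154)(1 − 0.932792) = 0.9921

0.9921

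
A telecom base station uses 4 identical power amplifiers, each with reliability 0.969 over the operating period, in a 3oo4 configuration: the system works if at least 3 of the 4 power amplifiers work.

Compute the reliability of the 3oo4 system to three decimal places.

0.994

R = Σ_{i=3}^{4} C(4,i) p^i (1−p)^{4−i} with p = 0.969
C(4,3)·0.969^3·0.031^1 = 0.11282
C(4,4)·0.969^4·0.031^0 = 0.88165
Sum = 0.994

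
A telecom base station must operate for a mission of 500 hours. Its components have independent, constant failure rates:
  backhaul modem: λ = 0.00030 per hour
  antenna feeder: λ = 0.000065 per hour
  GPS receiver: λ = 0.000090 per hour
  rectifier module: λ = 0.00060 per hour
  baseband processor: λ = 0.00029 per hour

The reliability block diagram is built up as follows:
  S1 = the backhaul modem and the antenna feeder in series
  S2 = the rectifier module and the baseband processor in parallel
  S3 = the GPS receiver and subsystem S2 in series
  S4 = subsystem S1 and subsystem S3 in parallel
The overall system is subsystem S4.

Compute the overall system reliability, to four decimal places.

R(backhaul modem) = exp(−0.00030 × 500) = 0.860708
R(antenna feeder) = exp(−0.000065 × 500) = 0.968022
R(GPS receiver) = exp(−0.000090 × 500) = 0.955997
R(rectifier module) = exp(−0.00060 × 500) = 0.740818
R(baseband processor) = exp(−0.00029 × 500) = 0.865022
Series (backhaul modem and antenna feeder): 0.860708 × 0.968022 = 0.833184
Parallel (rectifier module and baseband processor): 1 − (1 − 0.740818)(1 − 0.865022) = 0.965016
Series (GPS receiver and [0.965016]): 0.955997 × 0.965016 = 0.922552
Parallel ([0.833184] and [0.922552]): 1 − (1 − 0.833184)(1 − 0.922552) = 0.9871

0.9871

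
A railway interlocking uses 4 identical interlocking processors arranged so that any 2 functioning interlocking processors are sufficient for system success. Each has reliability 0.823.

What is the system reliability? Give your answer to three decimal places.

R = Σ_{i=2}^{4} C(4,i) p^i (1−p)^{4−i} with p = 0.823
C(4,2)·0.823^2·0.177^2 = 0.12732
C(4,3)·0.823^3·0.177^1 = 0.39467
C(4,4)·0.823^4·0.177^0 = 0.45877
Sum = 0.981

0.981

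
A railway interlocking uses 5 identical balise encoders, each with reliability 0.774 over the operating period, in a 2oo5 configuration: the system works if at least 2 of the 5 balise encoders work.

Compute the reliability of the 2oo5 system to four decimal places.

0.9893

R = Σ_{i=2}^{5} C(5,i) p^i (1−p)^{5−i} with p = 0.774
C(5,2)·0.774^2·0.226^3 = 0.069152
C(5,3)·0.774^3·0.226^2 = 0.236832
C(5,4)·0.774^4·0.226^1 = 0.405548
C(5,5)·0.774^5·0.226^0 = 0.277782
Sum = 0.9893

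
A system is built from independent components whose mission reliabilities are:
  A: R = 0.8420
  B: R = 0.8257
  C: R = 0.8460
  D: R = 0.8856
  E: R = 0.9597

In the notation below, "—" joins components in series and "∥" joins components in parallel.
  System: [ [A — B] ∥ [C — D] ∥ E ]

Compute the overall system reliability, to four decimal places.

0.9969

Series (A and B): 0.842000 × 0.825700 = 0.695239
Series (C and D): 0.846000 × 0.885600 = 0.749218
Parallel ([0.695239], [0.749218], and E): 1 − (1 − 0.695239)(1 − 0.749218)(1 − 0.959700) = 0.9969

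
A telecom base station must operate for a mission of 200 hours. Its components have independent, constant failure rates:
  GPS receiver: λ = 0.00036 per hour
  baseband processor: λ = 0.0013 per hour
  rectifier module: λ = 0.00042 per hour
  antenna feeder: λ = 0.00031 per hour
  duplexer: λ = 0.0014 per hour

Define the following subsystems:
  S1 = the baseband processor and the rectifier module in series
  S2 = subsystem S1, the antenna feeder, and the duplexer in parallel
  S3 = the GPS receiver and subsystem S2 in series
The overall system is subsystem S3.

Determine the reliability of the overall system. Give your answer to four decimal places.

R(GPS receiver) = exp(−0.00036 × 200) = 0.930531
R(baseband processor) = exp(−0.0013 × 200) = 0.771052
R(rectifier module) = exp(−0.00042 × 200) = 0.919431
R(antenna feeder) = exp(−0.00031 × 200) = 0.939883
R(duplexer) = exp(−0.0014 × 200) = 0.755784
Series (baseband processor and rectifier module): 0.771052 × 0.919431 = 0.708929
Parallel ([0.708929], antenna feeder, and duplexer): 1 − (1 − 0.708929)(1 − 0.939883)(1 − 0.755784) = 0.995727
Series (GPS receiver and [0.995727]): 0.930531 × 0.995727 = 0.9266

0.9266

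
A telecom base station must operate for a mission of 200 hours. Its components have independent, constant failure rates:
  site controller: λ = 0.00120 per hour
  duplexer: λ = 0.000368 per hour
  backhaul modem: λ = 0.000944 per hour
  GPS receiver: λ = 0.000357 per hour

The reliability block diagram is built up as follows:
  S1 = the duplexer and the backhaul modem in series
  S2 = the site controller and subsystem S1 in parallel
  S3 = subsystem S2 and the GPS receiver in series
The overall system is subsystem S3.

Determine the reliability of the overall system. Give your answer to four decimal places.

0.8852

R(site controller) = exp(−0.00120 × 200) = 0.786628
R(duplexer) = exp(−0.000368 × 200) = 0.929043
R(backhaul modem) = exp(−0.000944 × 200) = 0.827952
R(GPS receiver) = exp(−0.000357 × 200) = 0.931089
Series (duplexer and backhaul modem): 0.929043 × 0.827952 = 0.769203
Parallel (site controller and [0.769203]): 1 − (1 − 0.786628)(1 − 0.769203) = 0.950754
Series ([0.950754] and GPS receiver): 0.950754 × 0.931089 = 0.8852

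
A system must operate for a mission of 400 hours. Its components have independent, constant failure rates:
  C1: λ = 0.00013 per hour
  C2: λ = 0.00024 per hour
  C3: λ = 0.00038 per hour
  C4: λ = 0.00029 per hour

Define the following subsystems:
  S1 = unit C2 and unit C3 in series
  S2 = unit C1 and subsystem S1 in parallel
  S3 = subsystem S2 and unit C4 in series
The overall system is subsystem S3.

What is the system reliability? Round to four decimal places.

R(C1) = exp(−0.00013 × 400) = 0.949329
R(C2) = exp(−0.00024 × 400) = 0.908464
R(C3) = exp(−0.00038 × 400) = 0.858988
R(C4) = exp(−0.00029 × 400) = 0.890475
Series (C2 and C3): 0.908464 × 0.858988 = 0.780360
Parallel (C1 and [0.780360]): 1 − (1 − 0.949329)(1 − 0.780360) = 0.988871
Series ([0.988871] and C4): 0.988871 × 0.890475 = 0.8806

0.8806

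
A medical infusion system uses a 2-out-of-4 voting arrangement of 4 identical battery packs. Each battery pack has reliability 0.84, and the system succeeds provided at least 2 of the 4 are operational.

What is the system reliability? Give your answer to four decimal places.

R = Σ_{i=2}^{4} C(4,i) p^i (1−p)^{4−i} with p = 0.84
C(4,2)·0.84^2·0.16^2 = 0.108380
C(4,3)·0.84^3·0.16^1 = 0.379331
C(4,4)·0.84^4·0.16^0 = 0.497871
Sum = 0.9856

0.9856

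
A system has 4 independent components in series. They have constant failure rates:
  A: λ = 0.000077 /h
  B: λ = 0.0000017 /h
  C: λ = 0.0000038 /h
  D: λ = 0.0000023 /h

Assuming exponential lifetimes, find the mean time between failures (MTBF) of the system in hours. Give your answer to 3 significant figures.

11800

Series of exponential components: λ_sys = Σ λ_i
λ_sys = 0.000077 + 0.0000017 + 0.0000038 + 0.0000023 = 8.4800e-05 /h
MTBF = 1 / λ_sys = 11800 h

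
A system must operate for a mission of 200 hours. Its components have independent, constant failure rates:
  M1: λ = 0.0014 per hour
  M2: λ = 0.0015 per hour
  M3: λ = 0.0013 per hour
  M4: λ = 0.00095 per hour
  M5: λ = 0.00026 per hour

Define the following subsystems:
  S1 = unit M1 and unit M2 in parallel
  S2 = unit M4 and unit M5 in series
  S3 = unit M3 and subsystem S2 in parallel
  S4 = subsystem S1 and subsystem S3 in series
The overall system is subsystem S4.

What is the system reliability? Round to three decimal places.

R(M1) = exp(−0.0014 × 200) = 0.75578
R(M2) = exp(−0.0015 × 200) = 0.74082
R(M3) = exp(−0.0013 × 200) = 0.77105
R(M4) = exp(−0.00095 × 200) = 0.82696
R(M5) = exp(−0.00026 × 200) = 0.94933
Parallel (M1 and M2): 1 − (1 − 0.75578)(1 − 0.74082) = 0.93670
Series (M4 and M5): 0.82696 × 0.94933 = 0.78506
Parallel (M3 and [0.78506]): 1 − (1 − 0.77105)(1 − 0.78506) = 0.95079
Series ([0.93670] and [0.95079]): 0.93670 × 0.95079 = 0.891

0.891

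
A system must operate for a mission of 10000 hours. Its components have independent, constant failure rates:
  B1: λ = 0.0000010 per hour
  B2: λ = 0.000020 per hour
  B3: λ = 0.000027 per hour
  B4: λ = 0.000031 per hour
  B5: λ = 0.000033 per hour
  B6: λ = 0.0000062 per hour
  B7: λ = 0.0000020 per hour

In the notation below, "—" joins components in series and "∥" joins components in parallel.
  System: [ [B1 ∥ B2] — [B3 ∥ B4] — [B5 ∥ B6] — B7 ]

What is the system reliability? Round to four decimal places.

R(B1) = exp(−0.0000010 × 10000) = 0.990050
R(B2) = exp(−0.000020 × 10000) = 0.818731
R(B3) = exp(−0.000027 × 10000) = 0.763379
R(B4) = exp(−0.000031 × 10000) = 0.733447
R(B5) = exp(−0.000033 × 10000) = 0.718924
R(B6) = exp(−0.0000062 × 10000) = 0.939883
R(B7) = exp(−0.0000020 × 10000) = 0.980199
Parallel (B1 and B2): 1 − (1 − 0.990050)(1 − 0.818731) = 0.998196
Parallel (B3 and B4): 1 − (1 − 0.763379)(1 − 0.733447) = 0.936928
Parallel (B5 and B6): 1 − (1 − 0.718924)(1 − 0.939883) = 0.983103
Series ([0.998196], [0.936928], [0.983103], and B7): 0.998196 × 0.936928 × 0.983103 × 0.980199 = 0.9012

0.9012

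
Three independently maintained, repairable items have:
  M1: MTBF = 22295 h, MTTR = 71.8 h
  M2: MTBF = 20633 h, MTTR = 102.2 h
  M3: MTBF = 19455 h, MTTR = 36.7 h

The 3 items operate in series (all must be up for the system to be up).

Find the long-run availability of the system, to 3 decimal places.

0.990

A(M1) = MTBF/(MTBF+MTTR) = 22295/(22295+71.8) = 0.996790
A(M2) = MTBF/(MTBF+MTTR) = 20633/(20633+102.2) = 0.995071
A(M3) = MTBF/(MTBF+MTTR) = 19455/(19455+36.7) = 0.998117
Series availability: 0.996790 × 0.995071 × 0.998117 = 0.990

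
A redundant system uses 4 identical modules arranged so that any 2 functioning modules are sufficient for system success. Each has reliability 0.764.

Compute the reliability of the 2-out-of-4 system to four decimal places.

R = Σ_{i=2}^{4} C(4,i) p^i (1−p)^{4−i} with p = 0.764
C(4,2)·0.764^2·0.236^2 = 0.195057
C(4,3)·0.764^3·0.236^1 = 0.420971
C(4,4)·0.764^4·0.236^0 = 0.340701
Sum = 0.9567

0.9567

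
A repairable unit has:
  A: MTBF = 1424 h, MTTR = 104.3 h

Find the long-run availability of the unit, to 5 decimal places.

A(A) = MTBF/(MTBF+MTTR) = 1424/(1424+104.3) = 0.93175

0.93175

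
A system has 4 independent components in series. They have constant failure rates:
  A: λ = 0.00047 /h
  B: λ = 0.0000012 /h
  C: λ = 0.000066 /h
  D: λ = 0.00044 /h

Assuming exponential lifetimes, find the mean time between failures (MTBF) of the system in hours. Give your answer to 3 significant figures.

Series of exponential components: λ_sys = Σ λ_i
λ_sys = 0.00047 + 0.0000012 + 0.000066 + 0.00044 = 9.7720e-04 /h
MTBF = 1 / λ_sys = 1020 h

1020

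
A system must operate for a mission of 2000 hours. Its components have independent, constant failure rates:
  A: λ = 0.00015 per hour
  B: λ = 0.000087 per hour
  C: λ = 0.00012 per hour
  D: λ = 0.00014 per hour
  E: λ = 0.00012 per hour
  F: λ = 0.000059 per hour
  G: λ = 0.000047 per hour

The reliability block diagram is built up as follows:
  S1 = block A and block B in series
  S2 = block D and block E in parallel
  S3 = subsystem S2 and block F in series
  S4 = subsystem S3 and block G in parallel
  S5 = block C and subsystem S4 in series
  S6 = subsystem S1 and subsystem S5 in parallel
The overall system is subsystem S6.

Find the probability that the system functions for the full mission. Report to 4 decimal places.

R(A) = exp(−0.00015 × 2000) = 0.740818
R(B) = exp(−0.000087 × 2000) = 0.840297
R(C) = exp(−0.00012 × 2000) = 0.786628
R(D) = exp(−0.00014 × 2000) = 0.755784
R(E) = exp(−0.00012 × 2000) = 0.786628
R(F) = exp(−0.000059 × 2000) = 0.888696
R(G) = exp(−0.000047 × 2000) = 0.910283
Series (A and B): 0.740818 × 0.840297 = 0.622507
Parallel (D and E): 1 − (1 − 0.755784)(1 − 0.786628) = 0.947891
Series ([0.947891] and F): 0.947891 × 0.888696 = 0.842387
Parallel ([0.842387] and G): 1 − (1 − 0.842387)(1 − 0.910283) = 0.985859
Series (C and [0.985859]): 0.786628 × 0.985859 = 0.775504
Parallel ([0.622507] and [0.775504]): 1 − (1 − 0.622507)(1 − 0.775504) = 0.9153

0.9153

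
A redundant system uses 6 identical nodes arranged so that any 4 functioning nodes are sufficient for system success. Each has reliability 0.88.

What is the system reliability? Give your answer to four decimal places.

0.9739

R = Σ_{i=4}^{6} C(6,i) p^i (1−p)^{6−i} with p = 0.88
C(6,4)·0.88^4·0.12^2 = 0.129534
C(6,5)·0.88^5·0.12^1 = 0.379967
C(6,6)·0.88^6·0.12^0 = 0.464404
Sum = 0.9739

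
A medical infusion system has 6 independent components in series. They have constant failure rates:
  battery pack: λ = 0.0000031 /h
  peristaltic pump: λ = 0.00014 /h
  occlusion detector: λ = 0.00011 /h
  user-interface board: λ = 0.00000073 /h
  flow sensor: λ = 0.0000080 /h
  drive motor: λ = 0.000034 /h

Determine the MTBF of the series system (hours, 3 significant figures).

Series of exponential components: λ_sys = Σ λ_i
λ_sys = 0.0000031 + 0.00014 + 0.00011 + 0.00000073 + 0.0000080 + 0.000034 = 2.9583e-04 /h
MTBF = 1 / λ_sys = 3380 h

3380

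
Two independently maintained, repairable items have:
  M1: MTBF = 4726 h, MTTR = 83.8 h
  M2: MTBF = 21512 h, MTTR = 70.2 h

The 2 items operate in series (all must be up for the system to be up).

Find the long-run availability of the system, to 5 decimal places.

0.97938

A(M1) = MTBF/(MTBF+MTTR) = 4726/(4726+83.8) = 0.982577
A(M2) = MTBF/(MTBF+MTTR) = 21512/(21512+70.2) = 0.996747
Series availability: 0.982577 × 0.996747 = 0.97938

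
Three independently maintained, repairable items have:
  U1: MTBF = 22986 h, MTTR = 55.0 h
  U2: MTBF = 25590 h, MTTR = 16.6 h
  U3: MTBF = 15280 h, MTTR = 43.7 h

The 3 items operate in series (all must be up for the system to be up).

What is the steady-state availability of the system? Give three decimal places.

0.994

A(U1) = MTBF/(MTBF+MTTR) = 22986/(22986+55.0) = 0.997613
A(U2) = MTBF/(MTBF+MTTR) = 25590/(25590+16.6) = 0.999352
A(U3) = MTBF/(MTBF+MTTR) = 15280/(15280+43.7) = 0.997148
Series availability: 0.997613 × 0.999352 × 0.997148 = 0.994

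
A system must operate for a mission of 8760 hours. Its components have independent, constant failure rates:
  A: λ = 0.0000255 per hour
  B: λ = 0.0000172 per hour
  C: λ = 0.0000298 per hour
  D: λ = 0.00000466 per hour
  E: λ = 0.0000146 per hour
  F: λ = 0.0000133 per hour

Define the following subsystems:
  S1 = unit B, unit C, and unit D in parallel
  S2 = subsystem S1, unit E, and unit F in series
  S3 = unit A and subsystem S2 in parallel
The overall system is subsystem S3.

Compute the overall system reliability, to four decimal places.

0.9564

R(A) = exp(−0.0000255 × 8760) = 0.799811
R(B) = exp(−0.0000172 × 8760) = 0.860130
R(C) = exp(−0.0000298 × 8760) = 0.770244
R(D) = exp(−0.00000466 × 8760) = 0.960000
R(E) = exp(−0.0000146 × 8760) = 0.879945
R(F) = exp(−0.0000133 × 8760) = 0.890023
Parallel (B, C, and D): 1 − (1 − 0.860130)(1 − 0.770244)(1 − 0.960000) = 0.998715
Series ([0.998715], E, and F): 0.998715 × 0.879945 × 0.890023 = 0.782165
Parallel (A and [0.782165]): 1 − (1 − 0.799811)(1 − 0.782165) = 0.9564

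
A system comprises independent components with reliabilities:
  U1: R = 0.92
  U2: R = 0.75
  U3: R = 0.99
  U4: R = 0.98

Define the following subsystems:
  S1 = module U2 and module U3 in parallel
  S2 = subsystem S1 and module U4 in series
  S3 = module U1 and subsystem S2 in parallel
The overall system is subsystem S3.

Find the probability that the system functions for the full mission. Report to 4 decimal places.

0.9982

Parallel (U2 and U3): 1 − (1 − 0.750000)(1 − 0.990000) = 0.997500
Series ([0.997500] and U4): 0.997500 × 0.980000 = 0.977550
Parallel (U1 and [0.977550]): 1 − (1 − 0.920000)(1 − 0.977550) = 0.9982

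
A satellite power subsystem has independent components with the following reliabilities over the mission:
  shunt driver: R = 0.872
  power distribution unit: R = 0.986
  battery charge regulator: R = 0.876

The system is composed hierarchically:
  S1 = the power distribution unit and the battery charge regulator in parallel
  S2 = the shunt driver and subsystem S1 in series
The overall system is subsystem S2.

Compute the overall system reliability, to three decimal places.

Parallel (power distribution unit and battery charge regulator): 1 − (1 − 0.98600)(1 − 0.87600) = 0.99826
Series (shunt driver and [0.99826]): 0.87200 × 0.99826 = 0.870

0.870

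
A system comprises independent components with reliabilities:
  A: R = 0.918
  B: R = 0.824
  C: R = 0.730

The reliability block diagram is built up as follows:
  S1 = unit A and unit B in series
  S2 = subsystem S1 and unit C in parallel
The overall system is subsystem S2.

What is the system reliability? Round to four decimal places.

Series (A and B): 0.918000 × 0.824000 = 0.756432
Parallel ([0.756432] and C): 1 − (1 − 0.756432)(1 − 0.730000) = 0.9342

0.9342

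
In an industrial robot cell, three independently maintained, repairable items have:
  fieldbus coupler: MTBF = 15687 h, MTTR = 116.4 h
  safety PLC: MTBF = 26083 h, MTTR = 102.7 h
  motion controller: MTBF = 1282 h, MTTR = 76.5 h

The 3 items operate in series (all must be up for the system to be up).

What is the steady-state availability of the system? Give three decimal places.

A(fieldbus coupler) = MTBF/(MTBF+MTTR) = 15687/(15687+116.4) = 0.992634
A(safety PLC) = MTBF/(MTBF+MTTR) = 26083/(26083+102.7) = 0.996078
A(motion controller) = MTBF/(MTBF+MTTR) = 1282/(1282+76.5) = 0.943688
Series availability: 0.992634 × 0.996078 × 0.943688 = 0.933

0.933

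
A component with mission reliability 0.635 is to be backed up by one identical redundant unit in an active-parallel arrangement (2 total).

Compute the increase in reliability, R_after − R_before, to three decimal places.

R_before = 0.635
R_after = 1 − (1 − 0.635)^2 = 0.867
ΔR = 0.867 − 0.635 = 0.232

0.232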